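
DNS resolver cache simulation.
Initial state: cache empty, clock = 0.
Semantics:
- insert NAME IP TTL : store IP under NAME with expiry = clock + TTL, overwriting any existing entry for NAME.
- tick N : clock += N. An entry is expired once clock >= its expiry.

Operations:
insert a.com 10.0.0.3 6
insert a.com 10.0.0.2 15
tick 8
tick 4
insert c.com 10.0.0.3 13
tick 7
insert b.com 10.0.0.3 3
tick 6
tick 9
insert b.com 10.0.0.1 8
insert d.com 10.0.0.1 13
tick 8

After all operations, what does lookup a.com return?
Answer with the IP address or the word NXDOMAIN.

Answer: NXDOMAIN

Derivation:
Op 1: insert a.com -> 10.0.0.3 (expiry=0+6=6). clock=0
Op 2: insert a.com -> 10.0.0.2 (expiry=0+15=15). clock=0
Op 3: tick 8 -> clock=8.
Op 4: tick 4 -> clock=12.
Op 5: insert c.com -> 10.0.0.3 (expiry=12+13=25). clock=12
Op 6: tick 7 -> clock=19. purged={a.com}
Op 7: insert b.com -> 10.0.0.3 (expiry=19+3=22). clock=19
Op 8: tick 6 -> clock=25. purged={b.com,c.com}
Op 9: tick 9 -> clock=34.
Op 10: insert b.com -> 10.0.0.1 (expiry=34+8=42). clock=34
Op 11: insert d.com -> 10.0.0.1 (expiry=34+13=47). clock=34
Op 12: tick 8 -> clock=42. purged={b.com}
lookup a.com: not in cache (expired or never inserted)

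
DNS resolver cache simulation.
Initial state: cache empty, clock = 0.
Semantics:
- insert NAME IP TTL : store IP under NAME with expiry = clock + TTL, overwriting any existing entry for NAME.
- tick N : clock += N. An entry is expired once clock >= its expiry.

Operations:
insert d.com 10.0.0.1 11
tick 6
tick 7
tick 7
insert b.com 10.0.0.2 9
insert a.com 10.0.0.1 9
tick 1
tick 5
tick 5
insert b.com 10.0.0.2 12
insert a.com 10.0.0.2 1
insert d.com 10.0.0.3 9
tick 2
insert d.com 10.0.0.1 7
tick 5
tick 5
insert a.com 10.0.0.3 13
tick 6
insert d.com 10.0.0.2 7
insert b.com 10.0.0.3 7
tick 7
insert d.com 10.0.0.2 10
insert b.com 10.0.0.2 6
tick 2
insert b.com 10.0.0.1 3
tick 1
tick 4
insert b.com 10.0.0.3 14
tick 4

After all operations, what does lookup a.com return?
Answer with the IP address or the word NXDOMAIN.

Op 1: insert d.com -> 10.0.0.1 (expiry=0+11=11). clock=0
Op 2: tick 6 -> clock=6.
Op 3: tick 7 -> clock=13. purged={d.com}
Op 4: tick 7 -> clock=20.
Op 5: insert b.com -> 10.0.0.2 (expiry=20+9=29). clock=20
Op 6: insert a.com -> 10.0.0.1 (expiry=20+9=29). clock=20
Op 7: tick 1 -> clock=21.
Op 8: tick 5 -> clock=26.
Op 9: tick 5 -> clock=31. purged={a.com,b.com}
Op 10: insert b.com -> 10.0.0.2 (expiry=31+12=43). clock=31
Op 11: insert a.com -> 10.0.0.2 (expiry=31+1=32). clock=31
Op 12: insert d.com -> 10.0.0.3 (expiry=31+9=40). clock=31
Op 13: tick 2 -> clock=33. purged={a.com}
Op 14: insert d.com -> 10.0.0.1 (expiry=33+7=40). clock=33
Op 15: tick 5 -> clock=38.
Op 16: tick 5 -> clock=43. purged={b.com,d.com}
Op 17: insert a.com -> 10.0.0.3 (expiry=43+13=56). clock=43
Op 18: tick 6 -> clock=49.
Op 19: insert d.com -> 10.0.0.2 (expiry=49+7=56). clock=49
Op 20: insert b.com -> 10.0.0.3 (expiry=49+7=56). clock=49
Op 21: tick 7 -> clock=56. purged={a.com,b.com,d.com}
Op 22: insert d.com -> 10.0.0.2 (expiry=56+10=66). clock=56
Op 23: insert b.com -> 10.0.0.2 (expiry=56+6=62). clock=56
Op 24: tick 2 -> clock=58.
Op 25: insert b.com -> 10.0.0.1 (expiry=58+3=61). clock=58
Op 26: tick 1 -> clock=59.
Op 27: tick 4 -> clock=63. purged={b.com}
Op 28: insert b.com -> 10.0.0.3 (expiry=63+14=77). clock=63
Op 29: tick 4 -> clock=67. purged={d.com}
lookup a.com: not in cache (expired or never inserted)

Answer: NXDOMAIN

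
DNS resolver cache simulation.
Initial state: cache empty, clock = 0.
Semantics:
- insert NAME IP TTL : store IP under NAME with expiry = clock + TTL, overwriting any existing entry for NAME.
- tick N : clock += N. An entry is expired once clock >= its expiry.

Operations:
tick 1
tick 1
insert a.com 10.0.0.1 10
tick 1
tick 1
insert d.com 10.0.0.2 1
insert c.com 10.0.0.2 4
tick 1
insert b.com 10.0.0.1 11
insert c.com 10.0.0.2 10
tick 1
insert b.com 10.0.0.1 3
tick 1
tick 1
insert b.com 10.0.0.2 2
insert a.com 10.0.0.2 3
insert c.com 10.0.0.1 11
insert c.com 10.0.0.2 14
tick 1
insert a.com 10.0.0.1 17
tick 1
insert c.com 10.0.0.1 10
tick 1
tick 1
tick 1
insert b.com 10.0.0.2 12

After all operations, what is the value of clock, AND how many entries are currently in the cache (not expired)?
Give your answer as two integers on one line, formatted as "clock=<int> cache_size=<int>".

Op 1: tick 1 -> clock=1.
Op 2: tick 1 -> clock=2.
Op 3: insert a.com -> 10.0.0.1 (expiry=2+10=12). clock=2
Op 4: tick 1 -> clock=3.
Op 5: tick 1 -> clock=4.
Op 6: insert d.com -> 10.0.0.2 (expiry=4+1=5). clock=4
Op 7: insert c.com -> 10.0.0.2 (expiry=4+4=8). clock=4
Op 8: tick 1 -> clock=5. purged={d.com}
Op 9: insert b.com -> 10.0.0.1 (expiry=5+11=16). clock=5
Op 10: insert c.com -> 10.0.0.2 (expiry=5+10=15). clock=5
Op 11: tick 1 -> clock=6.
Op 12: insert b.com -> 10.0.0.1 (expiry=6+3=9). clock=6
Op 13: tick 1 -> clock=7.
Op 14: tick 1 -> clock=8.
Op 15: insert b.com -> 10.0.0.2 (expiry=8+2=10). clock=8
Op 16: insert a.com -> 10.0.0.2 (expiry=8+3=11). clock=8
Op 17: insert c.com -> 10.0.0.1 (expiry=8+11=19). clock=8
Op 18: insert c.com -> 10.0.0.2 (expiry=8+14=22). clock=8
Op 19: tick 1 -> clock=9.
Op 20: insert a.com -> 10.0.0.1 (expiry=9+17=26). clock=9
Op 21: tick 1 -> clock=10. purged={b.com}
Op 22: insert c.com -> 10.0.0.1 (expiry=10+10=20). clock=10
Op 23: tick 1 -> clock=11.
Op 24: tick 1 -> clock=12.
Op 25: tick 1 -> clock=13.
Op 26: insert b.com -> 10.0.0.2 (expiry=13+12=25). clock=13
Final clock = 13
Final cache (unexpired): {a.com,b.com,c.com} -> size=3

Answer: clock=13 cache_size=3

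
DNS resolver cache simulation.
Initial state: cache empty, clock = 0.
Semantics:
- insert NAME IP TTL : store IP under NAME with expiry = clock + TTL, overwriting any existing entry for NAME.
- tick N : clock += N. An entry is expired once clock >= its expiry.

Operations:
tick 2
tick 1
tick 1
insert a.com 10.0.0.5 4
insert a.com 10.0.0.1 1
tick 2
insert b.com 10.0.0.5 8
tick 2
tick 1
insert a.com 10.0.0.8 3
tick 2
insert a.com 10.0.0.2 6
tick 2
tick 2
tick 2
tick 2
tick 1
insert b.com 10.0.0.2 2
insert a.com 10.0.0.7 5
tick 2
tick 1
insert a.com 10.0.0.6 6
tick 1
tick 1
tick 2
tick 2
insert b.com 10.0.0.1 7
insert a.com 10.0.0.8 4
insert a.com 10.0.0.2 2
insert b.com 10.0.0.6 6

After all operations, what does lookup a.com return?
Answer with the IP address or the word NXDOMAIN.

Answer: 10.0.0.2

Derivation:
Op 1: tick 2 -> clock=2.
Op 2: tick 1 -> clock=3.
Op 3: tick 1 -> clock=4.
Op 4: insert a.com -> 10.0.0.5 (expiry=4+4=8). clock=4
Op 5: insert a.com -> 10.0.0.1 (expiry=4+1=5). clock=4
Op 6: tick 2 -> clock=6. purged={a.com}
Op 7: insert b.com -> 10.0.0.5 (expiry=6+8=14). clock=6
Op 8: tick 2 -> clock=8.
Op 9: tick 1 -> clock=9.
Op 10: insert a.com -> 10.0.0.8 (expiry=9+3=12). clock=9
Op 11: tick 2 -> clock=11.
Op 12: insert a.com -> 10.0.0.2 (expiry=11+6=17). clock=11
Op 13: tick 2 -> clock=13.
Op 14: tick 2 -> clock=15. purged={b.com}
Op 15: tick 2 -> clock=17. purged={a.com}
Op 16: tick 2 -> clock=19.
Op 17: tick 1 -> clock=20.
Op 18: insert b.com -> 10.0.0.2 (expiry=20+2=22). clock=20
Op 19: insert a.com -> 10.0.0.7 (expiry=20+5=25). clock=20
Op 20: tick 2 -> clock=22. purged={b.com}
Op 21: tick 1 -> clock=23.
Op 22: insert a.com -> 10.0.0.6 (expiry=23+6=29). clock=23
Op 23: tick 1 -> clock=24.
Op 24: tick 1 -> clock=25.
Op 25: tick 2 -> clock=27.
Op 26: tick 2 -> clock=29. purged={a.com}
Op 27: insert b.com -> 10.0.0.1 (expiry=29+7=36). clock=29
Op 28: insert a.com -> 10.0.0.8 (expiry=29+4=33). clock=29
Op 29: insert a.com -> 10.0.0.2 (expiry=29+2=31). clock=29
Op 30: insert b.com -> 10.0.0.6 (expiry=29+6=35). clock=29
lookup a.com: present, ip=10.0.0.2 expiry=31 > clock=29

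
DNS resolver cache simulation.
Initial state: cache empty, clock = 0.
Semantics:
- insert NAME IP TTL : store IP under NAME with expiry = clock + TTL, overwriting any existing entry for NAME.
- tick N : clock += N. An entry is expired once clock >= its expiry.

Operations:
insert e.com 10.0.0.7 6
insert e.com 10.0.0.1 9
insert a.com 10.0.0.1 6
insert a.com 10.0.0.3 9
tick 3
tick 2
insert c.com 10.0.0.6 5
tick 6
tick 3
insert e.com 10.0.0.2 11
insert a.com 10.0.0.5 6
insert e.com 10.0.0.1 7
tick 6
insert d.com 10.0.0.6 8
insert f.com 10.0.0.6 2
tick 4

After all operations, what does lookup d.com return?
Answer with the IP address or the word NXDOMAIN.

Op 1: insert e.com -> 10.0.0.7 (expiry=0+6=6). clock=0
Op 2: insert e.com -> 10.0.0.1 (expiry=0+9=9). clock=0
Op 3: insert a.com -> 10.0.0.1 (expiry=0+6=6). clock=0
Op 4: insert a.com -> 10.0.0.3 (expiry=0+9=9). clock=0
Op 5: tick 3 -> clock=3.
Op 6: tick 2 -> clock=5.
Op 7: insert c.com -> 10.0.0.6 (expiry=5+5=10). clock=5
Op 8: tick 6 -> clock=11. purged={a.com,c.com,e.com}
Op 9: tick 3 -> clock=14.
Op 10: insert e.com -> 10.0.0.2 (expiry=14+11=25). clock=14
Op 11: insert a.com -> 10.0.0.5 (expiry=14+6=20). clock=14
Op 12: insert e.com -> 10.0.0.1 (expiry=14+7=21). clock=14
Op 13: tick 6 -> clock=20. purged={a.com}
Op 14: insert d.com -> 10.0.0.6 (expiry=20+8=28). clock=20
Op 15: insert f.com -> 10.0.0.6 (expiry=20+2=22). clock=20
Op 16: tick 4 -> clock=24. purged={e.com,f.com}
lookup d.com: present, ip=10.0.0.6 expiry=28 > clock=24

Answer: 10.0.0.6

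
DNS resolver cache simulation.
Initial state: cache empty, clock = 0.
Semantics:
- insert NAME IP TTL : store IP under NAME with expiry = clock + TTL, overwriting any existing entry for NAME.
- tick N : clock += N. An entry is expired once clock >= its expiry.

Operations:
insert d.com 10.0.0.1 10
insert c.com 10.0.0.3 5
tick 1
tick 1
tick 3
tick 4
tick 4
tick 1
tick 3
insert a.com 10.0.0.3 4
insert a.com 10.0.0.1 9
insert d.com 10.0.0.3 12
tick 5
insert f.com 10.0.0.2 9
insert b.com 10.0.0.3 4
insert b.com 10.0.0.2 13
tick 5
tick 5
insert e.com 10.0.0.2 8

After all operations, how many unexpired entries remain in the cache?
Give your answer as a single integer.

Op 1: insert d.com -> 10.0.0.1 (expiry=0+10=10). clock=0
Op 2: insert c.com -> 10.0.0.3 (expiry=0+5=5). clock=0
Op 3: tick 1 -> clock=1.
Op 4: tick 1 -> clock=2.
Op 5: tick 3 -> clock=5. purged={c.com}
Op 6: tick 4 -> clock=9.
Op 7: tick 4 -> clock=13. purged={d.com}
Op 8: tick 1 -> clock=14.
Op 9: tick 3 -> clock=17.
Op 10: insert a.com -> 10.0.0.3 (expiry=17+4=21). clock=17
Op 11: insert a.com -> 10.0.0.1 (expiry=17+9=26). clock=17
Op 12: insert d.com -> 10.0.0.3 (expiry=17+12=29). clock=17
Op 13: tick 5 -> clock=22.
Op 14: insert f.com -> 10.0.0.2 (expiry=22+9=31). clock=22
Op 15: insert b.com -> 10.0.0.3 (expiry=22+4=26). clock=22
Op 16: insert b.com -> 10.0.0.2 (expiry=22+13=35). clock=22
Op 17: tick 5 -> clock=27. purged={a.com}
Op 18: tick 5 -> clock=32. purged={d.com,f.com}
Op 19: insert e.com -> 10.0.0.2 (expiry=32+8=40). clock=32
Final cache (unexpired): {b.com,e.com} -> size=2

Answer: 2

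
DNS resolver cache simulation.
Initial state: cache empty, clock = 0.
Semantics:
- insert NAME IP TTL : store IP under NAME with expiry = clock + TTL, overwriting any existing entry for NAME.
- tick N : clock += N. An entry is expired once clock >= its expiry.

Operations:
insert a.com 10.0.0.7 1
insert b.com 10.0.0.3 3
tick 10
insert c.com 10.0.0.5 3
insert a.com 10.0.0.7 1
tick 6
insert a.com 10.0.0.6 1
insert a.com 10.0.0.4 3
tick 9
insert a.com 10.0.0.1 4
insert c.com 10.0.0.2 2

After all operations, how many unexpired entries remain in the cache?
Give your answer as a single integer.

Op 1: insert a.com -> 10.0.0.7 (expiry=0+1=1). clock=0
Op 2: insert b.com -> 10.0.0.3 (expiry=0+3=3). clock=0
Op 3: tick 10 -> clock=10. purged={a.com,b.com}
Op 4: insert c.com -> 10.0.0.5 (expiry=10+3=13). clock=10
Op 5: insert a.com -> 10.0.0.7 (expiry=10+1=11). clock=10
Op 6: tick 6 -> clock=16. purged={a.com,c.com}
Op 7: insert a.com -> 10.0.0.6 (expiry=16+1=17). clock=16
Op 8: insert a.com -> 10.0.0.4 (expiry=16+3=19). clock=16
Op 9: tick 9 -> clock=25. purged={a.com}
Op 10: insert a.com -> 10.0.0.1 (expiry=25+4=29). clock=25
Op 11: insert c.com -> 10.0.0.2 (expiry=25+2=27). clock=25
Final cache (unexpired): {a.com,c.com} -> size=2

Answer: 2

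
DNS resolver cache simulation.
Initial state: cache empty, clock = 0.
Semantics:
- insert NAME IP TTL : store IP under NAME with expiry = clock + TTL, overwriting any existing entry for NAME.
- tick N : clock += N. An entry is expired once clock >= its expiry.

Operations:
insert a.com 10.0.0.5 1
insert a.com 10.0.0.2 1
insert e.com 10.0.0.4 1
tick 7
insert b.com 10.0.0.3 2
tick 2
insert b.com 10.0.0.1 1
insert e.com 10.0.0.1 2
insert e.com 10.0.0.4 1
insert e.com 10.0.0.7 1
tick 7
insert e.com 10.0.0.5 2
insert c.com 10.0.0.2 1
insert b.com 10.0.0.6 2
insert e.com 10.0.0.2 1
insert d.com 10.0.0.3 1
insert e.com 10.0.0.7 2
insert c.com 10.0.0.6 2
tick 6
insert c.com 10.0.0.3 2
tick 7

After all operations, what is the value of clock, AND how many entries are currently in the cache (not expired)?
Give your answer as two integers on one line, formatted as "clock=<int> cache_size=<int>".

Answer: clock=29 cache_size=0

Derivation:
Op 1: insert a.com -> 10.0.0.5 (expiry=0+1=1). clock=0
Op 2: insert a.com -> 10.0.0.2 (expiry=0+1=1). clock=0
Op 3: insert e.com -> 10.0.0.4 (expiry=0+1=1). clock=0
Op 4: tick 7 -> clock=7. purged={a.com,e.com}
Op 5: insert b.com -> 10.0.0.3 (expiry=7+2=9). clock=7
Op 6: tick 2 -> clock=9. purged={b.com}
Op 7: insert b.com -> 10.0.0.1 (expiry=9+1=10). clock=9
Op 8: insert e.com -> 10.0.0.1 (expiry=9+2=11). clock=9
Op 9: insert e.com -> 10.0.0.4 (expiry=9+1=10). clock=9
Op 10: insert e.com -> 10.0.0.7 (expiry=9+1=10). clock=9
Op 11: tick 7 -> clock=16. purged={b.com,e.com}
Op 12: insert e.com -> 10.0.0.5 (expiry=16+2=18). clock=16
Op 13: insert c.com -> 10.0.0.2 (expiry=16+1=17). clock=16
Op 14: insert b.com -> 10.0.0.6 (expiry=16+2=18). clock=16
Op 15: insert e.com -> 10.0.0.2 (expiry=16+1=17). clock=16
Op 16: insert d.com -> 10.0.0.3 (expiry=16+1=17). clock=16
Op 17: insert e.com -> 10.0.0.7 (expiry=16+2=18). clock=16
Op 18: insert c.com -> 10.0.0.6 (expiry=16+2=18). clock=16
Op 19: tick 6 -> clock=22. purged={b.com,c.com,d.com,e.com}
Op 20: insert c.com -> 10.0.0.3 (expiry=22+2=24). clock=22
Op 21: tick 7 -> clock=29. purged={c.com}
Final clock = 29
Final cache (unexpired): {} -> size=0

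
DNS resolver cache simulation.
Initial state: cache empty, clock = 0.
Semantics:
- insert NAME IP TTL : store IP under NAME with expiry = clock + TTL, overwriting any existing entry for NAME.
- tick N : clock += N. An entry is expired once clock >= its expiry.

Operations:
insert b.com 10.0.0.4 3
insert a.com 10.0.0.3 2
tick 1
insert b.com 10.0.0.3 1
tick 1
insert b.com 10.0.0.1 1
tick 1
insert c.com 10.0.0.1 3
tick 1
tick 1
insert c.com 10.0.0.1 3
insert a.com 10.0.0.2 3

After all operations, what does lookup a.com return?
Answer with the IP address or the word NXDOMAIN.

Op 1: insert b.com -> 10.0.0.4 (expiry=0+3=3). clock=0
Op 2: insert a.com -> 10.0.0.3 (expiry=0+2=2). clock=0
Op 3: tick 1 -> clock=1.
Op 4: insert b.com -> 10.0.0.3 (expiry=1+1=2). clock=1
Op 5: tick 1 -> clock=2. purged={a.com,b.com}
Op 6: insert b.com -> 10.0.0.1 (expiry=2+1=3). clock=2
Op 7: tick 1 -> clock=3. purged={b.com}
Op 8: insert c.com -> 10.0.0.1 (expiry=3+3=6). clock=3
Op 9: tick 1 -> clock=4.
Op 10: tick 1 -> clock=5.
Op 11: insert c.com -> 10.0.0.1 (expiry=5+3=8). clock=5
Op 12: insert a.com -> 10.0.0.2 (expiry=5+3=8). clock=5
lookup a.com: present, ip=10.0.0.2 expiry=8 > clock=5

Answer: 10.0.0.2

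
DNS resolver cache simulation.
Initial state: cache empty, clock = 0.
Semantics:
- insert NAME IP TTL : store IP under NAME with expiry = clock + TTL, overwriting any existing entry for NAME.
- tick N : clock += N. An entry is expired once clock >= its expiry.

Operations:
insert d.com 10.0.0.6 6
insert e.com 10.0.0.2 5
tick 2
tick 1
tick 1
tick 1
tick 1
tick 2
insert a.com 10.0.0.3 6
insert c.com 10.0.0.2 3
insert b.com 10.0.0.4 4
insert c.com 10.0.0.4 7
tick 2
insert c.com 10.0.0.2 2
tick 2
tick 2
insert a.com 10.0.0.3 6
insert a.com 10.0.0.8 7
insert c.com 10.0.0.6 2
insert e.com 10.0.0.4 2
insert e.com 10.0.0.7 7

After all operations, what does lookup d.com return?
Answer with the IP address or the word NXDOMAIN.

Answer: NXDOMAIN

Derivation:
Op 1: insert d.com -> 10.0.0.6 (expiry=0+6=6). clock=0
Op 2: insert e.com -> 10.0.0.2 (expiry=0+5=5). clock=0
Op 3: tick 2 -> clock=2.
Op 4: tick 1 -> clock=3.
Op 5: tick 1 -> clock=4.
Op 6: tick 1 -> clock=5. purged={e.com}
Op 7: tick 1 -> clock=6. purged={d.com}
Op 8: tick 2 -> clock=8.
Op 9: insert a.com -> 10.0.0.3 (expiry=8+6=14). clock=8
Op 10: insert c.com -> 10.0.0.2 (expiry=8+3=11). clock=8
Op 11: insert b.com -> 10.0.0.4 (expiry=8+4=12). clock=8
Op 12: insert c.com -> 10.0.0.4 (expiry=8+7=15). clock=8
Op 13: tick 2 -> clock=10.
Op 14: insert c.com -> 10.0.0.2 (expiry=10+2=12). clock=10
Op 15: tick 2 -> clock=12. purged={b.com,c.com}
Op 16: tick 2 -> clock=14. purged={a.com}
Op 17: insert a.com -> 10.0.0.3 (expiry=14+6=20). clock=14
Op 18: insert a.com -> 10.0.0.8 (expiry=14+7=21). clock=14
Op 19: insert c.com -> 10.0.0.6 (expiry=14+2=16). clock=14
Op 20: insert e.com -> 10.0.0.4 (expiry=14+2=16). clock=14
Op 21: insert e.com -> 10.0.0.7 (expiry=14+7=21). clock=14
lookup d.com: not in cache (expired or never inserted)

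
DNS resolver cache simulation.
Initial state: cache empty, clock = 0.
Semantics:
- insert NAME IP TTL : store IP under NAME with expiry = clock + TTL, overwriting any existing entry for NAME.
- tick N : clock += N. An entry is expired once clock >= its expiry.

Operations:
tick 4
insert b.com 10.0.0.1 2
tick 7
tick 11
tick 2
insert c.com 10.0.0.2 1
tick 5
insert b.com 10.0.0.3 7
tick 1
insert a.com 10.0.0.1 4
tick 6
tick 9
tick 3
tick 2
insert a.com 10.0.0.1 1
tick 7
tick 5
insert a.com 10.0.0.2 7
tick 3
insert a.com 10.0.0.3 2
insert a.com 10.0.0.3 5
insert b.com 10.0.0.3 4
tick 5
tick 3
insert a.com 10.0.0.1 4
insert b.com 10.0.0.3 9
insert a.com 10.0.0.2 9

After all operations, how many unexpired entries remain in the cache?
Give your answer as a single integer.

Op 1: tick 4 -> clock=4.
Op 2: insert b.com -> 10.0.0.1 (expiry=4+2=6). clock=4
Op 3: tick 7 -> clock=11. purged={b.com}
Op 4: tick 11 -> clock=22.
Op 5: tick 2 -> clock=24.
Op 6: insert c.com -> 10.0.0.2 (expiry=24+1=25). clock=24
Op 7: tick 5 -> clock=29. purged={c.com}
Op 8: insert b.com -> 10.0.0.3 (expiry=29+7=36). clock=29
Op 9: tick 1 -> clock=30.
Op 10: insert a.com -> 10.0.0.1 (expiry=30+4=34). clock=30
Op 11: tick 6 -> clock=36. purged={a.com,b.com}
Op 12: tick 9 -> clock=45.
Op 13: tick 3 -> clock=48.
Op 14: tick 2 -> clock=50.
Op 15: insert a.com -> 10.0.0.1 (expiry=50+1=51). clock=50
Op 16: tick 7 -> clock=57. purged={a.com}
Op 17: tick 5 -> clock=62.
Op 18: insert a.com -> 10.0.0.2 (expiry=62+7=69). clock=62
Op 19: tick 3 -> clock=65.
Op 20: insert a.com -> 10.0.0.3 (expiry=65+2=67). clock=65
Op 21: insert a.com -> 10.0.0.3 (expiry=65+5=70). clock=65
Op 22: insert b.com -> 10.0.0.3 (expiry=65+4=69). clock=65
Op 23: tick 5 -> clock=70. purged={a.com,b.com}
Op 24: tick 3 -> clock=73.
Op 25: insert a.com -> 10.0.0.1 (expiry=73+4=77). clock=73
Op 26: insert b.com -> 10.0.0.3 (expiry=73+9=82). clock=73
Op 27: insert a.com -> 10.0.0.2 (expiry=73+9=82). clock=73
Final cache (unexpired): {a.com,b.com} -> size=2

Answer: 2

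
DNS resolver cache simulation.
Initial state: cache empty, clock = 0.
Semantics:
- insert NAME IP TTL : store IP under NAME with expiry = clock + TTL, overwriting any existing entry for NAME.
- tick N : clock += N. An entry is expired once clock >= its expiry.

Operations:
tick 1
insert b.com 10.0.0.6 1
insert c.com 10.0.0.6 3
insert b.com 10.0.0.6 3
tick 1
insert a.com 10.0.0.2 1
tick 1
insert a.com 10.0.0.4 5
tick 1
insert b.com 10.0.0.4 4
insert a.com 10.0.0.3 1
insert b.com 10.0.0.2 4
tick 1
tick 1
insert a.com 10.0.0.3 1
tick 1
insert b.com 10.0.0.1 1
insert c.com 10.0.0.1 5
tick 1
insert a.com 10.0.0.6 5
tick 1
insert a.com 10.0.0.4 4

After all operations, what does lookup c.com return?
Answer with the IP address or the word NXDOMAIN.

Op 1: tick 1 -> clock=1.
Op 2: insert b.com -> 10.0.0.6 (expiry=1+1=2). clock=1
Op 3: insert c.com -> 10.0.0.6 (expiry=1+3=4). clock=1
Op 4: insert b.com -> 10.0.0.6 (expiry=1+3=4). clock=1
Op 5: tick 1 -> clock=2.
Op 6: insert a.com -> 10.0.0.2 (expiry=2+1=3). clock=2
Op 7: tick 1 -> clock=3. purged={a.com}
Op 8: insert a.com -> 10.0.0.4 (expiry=3+5=8). clock=3
Op 9: tick 1 -> clock=4. purged={b.com,c.com}
Op 10: insert b.com -> 10.0.0.4 (expiry=4+4=8). clock=4
Op 11: insert a.com -> 10.0.0.3 (expiry=4+1=5). clock=4
Op 12: insert b.com -> 10.0.0.2 (expiry=4+4=8). clock=4
Op 13: tick 1 -> clock=5. purged={a.com}
Op 14: tick 1 -> clock=6.
Op 15: insert a.com -> 10.0.0.3 (expiry=6+1=7). clock=6
Op 16: tick 1 -> clock=7. purged={a.com}
Op 17: insert b.com -> 10.0.0.1 (expiry=7+1=8). clock=7
Op 18: insert c.com -> 10.0.0.1 (expiry=7+5=12). clock=7
Op 19: tick 1 -> clock=8. purged={b.com}
Op 20: insert a.com -> 10.0.0.6 (expiry=8+5=13). clock=8
Op 21: tick 1 -> clock=9.
Op 22: insert a.com -> 10.0.0.4 (expiry=9+4=13). clock=9
lookup c.com: present, ip=10.0.0.1 expiry=12 > clock=9

Answer: 10.0.0.1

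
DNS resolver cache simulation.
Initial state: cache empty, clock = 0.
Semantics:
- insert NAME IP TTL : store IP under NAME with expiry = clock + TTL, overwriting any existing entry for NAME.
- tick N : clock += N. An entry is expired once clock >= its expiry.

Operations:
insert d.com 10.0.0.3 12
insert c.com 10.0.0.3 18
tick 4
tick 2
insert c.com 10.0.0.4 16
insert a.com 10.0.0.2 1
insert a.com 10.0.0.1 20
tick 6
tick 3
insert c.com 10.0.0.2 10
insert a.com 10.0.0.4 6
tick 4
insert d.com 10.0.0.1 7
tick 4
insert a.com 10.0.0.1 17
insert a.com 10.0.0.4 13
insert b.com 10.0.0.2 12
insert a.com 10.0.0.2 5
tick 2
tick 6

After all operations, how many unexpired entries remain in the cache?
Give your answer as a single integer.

Op 1: insert d.com -> 10.0.0.3 (expiry=0+12=12). clock=0
Op 2: insert c.com -> 10.0.0.3 (expiry=0+18=18). clock=0
Op 3: tick 4 -> clock=4.
Op 4: tick 2 -> clock=6.
Op 5: insert c.com -> 10.0.0.4 (expiry=6+16=22). clock=6
Op 6: insert a.com -> 10.0.0.2 (expiry=6+1=7). clock=6
Op 7: insert a.com -> 10.0.0.1 (expiry=6+20=26). clock=6
Op 8: tick 6 -> clock=12. purged={d.com}
Op 9: tick 3 -> clock=15.
Op 10: insert c.com -> 10.0.0.2 (expiry=15+10=25). clock=15
Op 11: insert a.com -> 10.0.0.4 (expiry=15+6=21). clock=15
Op 12: tick 4 -> clock=19.
Op 13: insert d.com -> 10.0.0.1 (expiry=19+7=26). clock=19
Op 14: tick 4 -> clock=23. purged={a.com}
Op 15: insert a.com -> 10.0.0.1 (expiry=23+17=40). clock=23
Op 16: insert a.com -> 10.0.0.4 (expiry=23+13=36). clock=23
Op 17: insert b.com -> 10.0.0.2 (expiry=23+12=35). clock=23
Op 18: insert a.com -> 10.0.0.2 (expiry=23+5=28). clock=23
Op 19: tick 2 -> clock=25. purged={c.com}
Op 20: tick 6 -> clock=31. purged={a.com,d.com}
Final cache (unexpired): {b.com} -> size=1

Answer: 1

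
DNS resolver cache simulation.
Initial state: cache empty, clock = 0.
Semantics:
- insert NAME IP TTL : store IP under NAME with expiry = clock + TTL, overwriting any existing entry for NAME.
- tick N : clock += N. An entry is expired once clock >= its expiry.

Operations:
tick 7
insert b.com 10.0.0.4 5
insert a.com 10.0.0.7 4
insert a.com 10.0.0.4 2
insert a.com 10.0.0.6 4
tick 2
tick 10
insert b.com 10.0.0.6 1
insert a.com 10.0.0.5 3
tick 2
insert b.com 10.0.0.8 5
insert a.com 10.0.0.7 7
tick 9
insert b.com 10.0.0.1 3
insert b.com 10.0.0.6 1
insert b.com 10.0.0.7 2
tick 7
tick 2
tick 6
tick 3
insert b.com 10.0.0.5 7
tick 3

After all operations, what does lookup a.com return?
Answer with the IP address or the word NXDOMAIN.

Answer: NXDOMAIN

Derivation:
Op 1: tick 7 -> clock=7.
Op 2: insert b.com -> 10.0.0.4 (expiry=7+5=12). clock=7
Op 3: insert a.com -> 10.0.0.7 (expiry=7+4=11). clock=7
Op 4: insert a.com -> 10.0.0.4 (expiry=7+2=9). clock=7
Op 5: insert a.com -> 10.0.0.6 (expiry=7+4=11). clock=7
Op 6: tick 2 -> clock=9.
Op 7: tick 10 -> clock=19. purged={a.com,b.com}
Op 8: insert b.com -> 10.0.0.6 (expiry=19+1=20). clock=19
Op 9: insert a.com -> 10.0.0.5 (expiry=19+3=22). clock=19
Op 10: tick 2 -> clock=21. purged={b.com}
Op 11: insert b.com -> 10.0.0.8 (expiry=21+5=26). clock=21
Op 12: insert a.com -> 10.0.0.7 (expiry=21+7=28). clock=21
Op 13: tick 9 -> clock=30. purged={a.com,b.com}
Op 14: insert b.com -> 10.0.0.1 (expiry=30+3=33). clock=30
Op 15: insert b.com -> 10.0.0.6 (expiry=30+1=31). clock=30
Op 16: insert b.com -> 10.0.0.7 (expiry=30+2=32). clock=30
Op 17: tick 7 -> clock=37. purged={b.com}
Op 18: tick 2 -> clock=39.
Op 19: tick 6 -> clock=45.
Op 20: tick 3 -> clock=48.
Op 21: insert b.com -> 10.0.0.5 (expiry=48+7=55). clock=48
Op 22: tick 3 -> clock=51.
lookup a.com: not in cache (expired or never inserted)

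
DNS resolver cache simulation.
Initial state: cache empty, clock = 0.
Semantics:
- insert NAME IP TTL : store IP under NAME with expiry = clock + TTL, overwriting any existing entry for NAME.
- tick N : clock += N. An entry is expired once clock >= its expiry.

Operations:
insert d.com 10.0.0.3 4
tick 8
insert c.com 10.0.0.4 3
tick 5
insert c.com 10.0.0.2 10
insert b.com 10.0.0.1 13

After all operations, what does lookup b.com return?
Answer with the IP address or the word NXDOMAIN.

Op 1: insert d.com -> 10.0.0.3 (expiry=0+4=4). clock=0
Op 2: tick 8 -> clock=8. purged={d.com}
Op 3: insert c.com -> 10.0.0.4 (expiry=8+3=11). clock=8
Op 4: tick 5 -> clock=13. purged={c.com}
Op 5: insert c.com -> 10.0.0.2 (expiry=13+10=23). clock=13
Op 6: insert b.com -> 10.0.0.1 (expiry=13+13=26). clock=13
lookup b.com: present, ip=10.0.0.1 expiry=26 > clock=13

Answer: 10.0.0.1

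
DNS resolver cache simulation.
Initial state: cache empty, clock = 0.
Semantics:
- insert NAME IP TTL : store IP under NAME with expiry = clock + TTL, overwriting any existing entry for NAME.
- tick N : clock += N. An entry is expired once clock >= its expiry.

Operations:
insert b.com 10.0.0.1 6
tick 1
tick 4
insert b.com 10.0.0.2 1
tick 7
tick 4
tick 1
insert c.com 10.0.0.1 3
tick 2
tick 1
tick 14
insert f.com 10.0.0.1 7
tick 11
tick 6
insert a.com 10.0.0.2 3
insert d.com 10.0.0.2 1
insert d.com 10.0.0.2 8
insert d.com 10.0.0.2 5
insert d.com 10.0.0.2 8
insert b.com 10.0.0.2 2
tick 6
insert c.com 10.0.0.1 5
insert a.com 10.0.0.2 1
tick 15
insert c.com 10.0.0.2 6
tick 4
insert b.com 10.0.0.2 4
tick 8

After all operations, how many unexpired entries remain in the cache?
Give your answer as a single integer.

Op 1: insert b.com -> 10.0.0.1 (expiry=0+6=6). clock=0
Op 2: tick 1 -> clock=1.
Op 3: tick 4 -> clock=5.
Op 4: insert b.com -> 10.0.0.2 (expiry=5+1=6). clock=5
Op 5: tick 7 -> clock=12. purged={b.com}
Op 6: tick 4 -> clock=16.
Op 7: tick 1 -> clock=17.
Op 8: insert c.com -> 10.0.0.1 (expiry=17+3=20). clock=17
Op 9: tick 2 -> clock=19.
Op 10: tick 1 -> clock=20. purged={c.com}
Op 11: tick 14 -> clock=34.
Op 12: insert f.com -> 10.0.0.1 (expiry=34+7=41). clock=34
Op 13: tick 11 -> clock=45. purged={f.com}
Op 14: tick 6 -> clock=51.
Op 15: insert a.com -> 10.0.0.2 (expiry=51+3=54). clock=51
Op 16: insert d.com -> 10.0.0.2 (expiry=51+1=52). clock=51
Op 17: insert d.com -> 10.0.0.2 (expiry=51+8=59). clock=51
Op 18: insert d.com -> 10.0.0.2 (expiry=51+5=56). clock=51
Op 19: insert d.com -> 10.0.0.2 (expiry=51+8=59). clock=51
Op 20: insert b.com -> 10.0.0.2 (expiry=51+2=53). clock=51
Op 21: tick 6 -> clock=57. purged={a.com,b.com}
Op 22: insert c.com -> 10.0.0.1 (expiry=57+5=62). clock=57
Op 23: insert a.com -> 10.0.0.2 (expiry=57+1=58). clock=57
Op 24: tick 15 -> clock=72. purged={a.com,c.com,d.com}
Op 25: insert c.com -> 10.0.0.2 (expiry=72+6=78). clock=72
Op 26: tick 4 -> clock=76.
Op 27: insert b.com -> 10.0.0.2 (expiry=76+4=80). clock=76
Op 28: tick 8 -> clock=84. purged={b.com,c.com}
Final cache (unexpired): {} -> size=0

Answer: 0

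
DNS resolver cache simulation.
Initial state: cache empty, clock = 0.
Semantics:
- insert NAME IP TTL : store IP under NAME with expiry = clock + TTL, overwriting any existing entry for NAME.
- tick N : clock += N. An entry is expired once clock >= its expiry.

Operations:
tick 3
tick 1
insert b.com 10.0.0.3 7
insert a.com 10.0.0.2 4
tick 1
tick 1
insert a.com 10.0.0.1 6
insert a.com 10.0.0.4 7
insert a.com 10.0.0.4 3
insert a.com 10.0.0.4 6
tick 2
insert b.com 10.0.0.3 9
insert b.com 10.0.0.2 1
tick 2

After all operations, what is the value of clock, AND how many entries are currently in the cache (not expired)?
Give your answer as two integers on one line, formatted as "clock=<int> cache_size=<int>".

Op 1: tick 3 -> clock=3.
Op 2: tick 1 -> clock=4.
Op 3: insert b.com -> 10.0.0.3 (expiry=4+7=11). clock=4
Op 4: insert a.com -> 10.0.0.2 (expiry=4+4=8). clock=4
Op 5: tick 1 -> clock=5.
Op 6: tick 1 -> clock=6.
Op 7: insert a.com -> 10.0.0.1 (expiry=6+6=12). clock=6
Op 8: insert a.com -> 10.0.0.4 (expiry=6+7=13). clock=6
Op 9: insert a.com -> 10.0.0.4 (expiry=6+3=9). clock=6
Op 10: insert a.com -> 10.0.0.4 (expiry=6+6=12). clock=6
Op 11: tick 2 -> clock=8.
Op 12: insert b.com -> 10.0.0.3 (expiry=8+9=17). clock=8
Op 13: insert b.com -> 10.0.0.2 (expiry=8+1=9). clock=8
Op 14: tick 2 -> clock=10. purged={b.com}
Final clock = 10
Final cache (unexpired): {a.com} -> size=1

Answer: clock=10 cache_size=1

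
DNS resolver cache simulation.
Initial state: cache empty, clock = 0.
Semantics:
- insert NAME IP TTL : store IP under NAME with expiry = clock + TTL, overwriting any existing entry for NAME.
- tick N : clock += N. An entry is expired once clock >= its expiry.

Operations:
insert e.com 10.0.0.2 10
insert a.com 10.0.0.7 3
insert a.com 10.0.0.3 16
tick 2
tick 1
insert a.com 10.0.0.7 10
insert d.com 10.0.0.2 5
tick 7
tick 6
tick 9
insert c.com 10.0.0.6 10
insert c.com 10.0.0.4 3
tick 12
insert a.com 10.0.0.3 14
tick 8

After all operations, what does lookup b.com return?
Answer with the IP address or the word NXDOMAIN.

Answer: NXDOMAIN

Derivation:
Op 1: insert e.com -> 10.0.0.2 (expiry=0+10=10). clock=0
Op 2: insert a.com -> 10.0.0.7 (expiry=0+3=3). clock=0
Op 3: insert a.com -> 10.0.0.3 (expiry=0+16=16). clock=0
Op 4: tick 2 -> clock=2.
Op 5: tick 1 -> clock=3.
Op 6: insert a.com -> 10.0.0.7 (expiry=3+10=13). clock=3
Op 7: insert d.com -> 10.0.0.2 (expiry=3+5=8). clock=3
Op 8: tick 7 -> clock=10. purged={d.com,e.com}
Op 9: tick 6 -> clock=16. purged={a.com}
Op 10: tick 9 -> clock=25.
Op 11: insert c.com -> 10.0.0.6 (expiry=25+10=35). clock=25
Op 12: insert c.com -> 10.0.0.4 (expiry=25+3=28). clock=25
Op 13: tick 12 -> clock=37. purged={c.com}
Op 14: insert a.com -> 10.0.0.3 (expiry=37+14=51). clock=37
Op 15: tick 8 -> clock=45.
lookup b.com: not in cache (expired or never inserted)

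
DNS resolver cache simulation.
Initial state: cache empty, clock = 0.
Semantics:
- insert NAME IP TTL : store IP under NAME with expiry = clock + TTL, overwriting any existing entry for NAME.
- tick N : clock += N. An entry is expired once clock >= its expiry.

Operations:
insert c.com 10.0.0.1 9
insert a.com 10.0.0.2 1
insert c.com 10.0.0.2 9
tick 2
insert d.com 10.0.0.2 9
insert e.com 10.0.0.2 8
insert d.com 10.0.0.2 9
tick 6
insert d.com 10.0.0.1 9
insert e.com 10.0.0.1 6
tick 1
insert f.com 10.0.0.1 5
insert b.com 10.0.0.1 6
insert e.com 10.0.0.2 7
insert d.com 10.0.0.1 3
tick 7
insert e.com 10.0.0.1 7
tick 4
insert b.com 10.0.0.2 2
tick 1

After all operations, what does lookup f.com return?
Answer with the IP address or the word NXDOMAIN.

Op 1: insert c.com -> 10.0.0.1 (expiry=0+9=9). clock=0
Op 2: insert a.com -> 10.0.0.2 (expiry=0+1=1). clock=0
Op 3: insert c.com -> 10.0.0.2 (expiry=0+9=9). clock=0
Op 4: tick 2 -> clock=2. purged={a.com}
Op 5: insert d.com -> 10.0.0.2 (expiry=2+9=11). clock=2
Op 6: insert e.com -> 10.0.0.2 (expiry=2+8=10). clock=2
Op 7: insert d.com -> 10.0.0.2 (expiry=2+9=11). clock=2
Op 8: tick 6 -> clock=8.
Op 9: insert d.com -> 10.0.0.1 (expiry=8+9=17). clock=8
Op 10: insert e.com -> 10.0.0.1 (expiry=8+6=14). clock=8
Op 11: tick 1 -> clock=9. purged={c.com}
Op 12: insert f.com -> 10.0.0.1 (expiry=9+5=14). clock=9
Op 13: insert b.com -> 10.0.0.1 (expiry=9+6=15). clock=9
Op 14: insert e.com -> 10.0.0.2 (expiry=9+7=16). clock=9
Op 15: insert d.com -> 10.0.0.1 (expiry=9+3=12). clock=9
Op 16: tick 7 -> clock=16. purged={b.com,d.com,e.com,f.com}
Op 17: insert e.com -> 10.0.0.1 (expiry=16+7=23). clock=16
Op 18: tick 4 -> clock=20.
Op 19: insert b.com -> 10.0.0.2 (expiry=20+2=22). clock=20
Op 20: tick 1 -> clock=21.
lookup f.com: not in cache (expired or never inserted)

Answer: NXDOMAIN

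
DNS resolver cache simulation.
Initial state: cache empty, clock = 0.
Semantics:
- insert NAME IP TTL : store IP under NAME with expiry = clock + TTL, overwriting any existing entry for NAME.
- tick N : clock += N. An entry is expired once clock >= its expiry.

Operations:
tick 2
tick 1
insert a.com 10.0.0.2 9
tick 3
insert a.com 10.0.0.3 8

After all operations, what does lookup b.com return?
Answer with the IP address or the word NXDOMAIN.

Answer: NXDOMAIN

Derivation:
Op 1: tick 2 -> clock=2.
Op 2: tick 1 -> clock=3.
Op 3: insert a.com -> 10.0.0.2 (expiry=3+9=12). clock=3
Op 4: tick 3 -> clock=6.
Op 5: insert a.com -> 10.0.0.3 (expiry=6+8=14). clock=6
lookup b.com: not in cache (expired or never inserted)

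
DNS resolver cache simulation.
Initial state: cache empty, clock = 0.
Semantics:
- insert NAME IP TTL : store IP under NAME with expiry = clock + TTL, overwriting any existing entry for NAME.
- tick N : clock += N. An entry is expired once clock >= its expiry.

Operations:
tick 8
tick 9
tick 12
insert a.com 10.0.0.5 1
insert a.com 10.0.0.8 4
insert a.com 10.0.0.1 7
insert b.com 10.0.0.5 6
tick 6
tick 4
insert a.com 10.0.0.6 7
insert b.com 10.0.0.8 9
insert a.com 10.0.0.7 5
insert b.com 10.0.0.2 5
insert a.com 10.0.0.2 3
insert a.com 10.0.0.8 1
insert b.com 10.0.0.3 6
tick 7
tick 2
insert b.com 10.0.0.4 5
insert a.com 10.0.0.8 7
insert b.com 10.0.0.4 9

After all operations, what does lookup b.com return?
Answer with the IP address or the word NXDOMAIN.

Op 1: tick 8 -> clock=8.
Op 2: tick 9 -> clock=17.
Op 3: tick 12 -> clock=29.
Op 4: insert a.com -> 10.0.0.5 (expiry=29+1=30). clock=29
Op 5: insert a.com -> 10.0.0.8 (expiry=29+4=33). clock=29
Op 6: insert a.com -> 10.0.0.1 (expiry=29+7=36). clock=29
Op 7: insert b.com -> 10.0.0.5 (expiry=29+6=35). clock=29
Op 8: tick 6 -> clock=35. purged={b.com}
Op 9: tick 4 -> clock=39. purged={a.com}
Op 10: insert a.com -> 10.0.0.6 (expiry=39+7=46). clock=39
Op 11: insert b.com -> 10.0.0.8 (expiry=39+9=48). clock=39
Op 12: insert a.com -> 10.0.0.7 (expiry=39+5=44). clock=39
Op 13: insert b.com -> 10.0.0.2 (expiry=39+5=44). clock=39
Op 14: insert a.com -> 10.0.0.2 (expiry=39+3=42). clock=39
Op 15: insert a.com -> 10.0.0.8 (expiry=39+1=40). clock=39
Op 16: insert b.com -> 10.0.0.3 (expiry=39+6=45). clock=39
Op 17: tick 7 -> clock=46. purged={a.com,b.com}
Op 18: tick 2 -> clock=48.
Op 19: insert b.com -> 10.0.0.4 (expiry=48+5=53). clock=48
Op 20: insert a.com -> 10.0.0.8 (expiry=48+7=55). clock=48
Op 21: insert b.com -> 10.0.0.4 (expiry=48+9=57). clock=48
lookup b.com: present, ip=10.0.0.4 expiry=57 > clock=48

Answer: 10.0.0.4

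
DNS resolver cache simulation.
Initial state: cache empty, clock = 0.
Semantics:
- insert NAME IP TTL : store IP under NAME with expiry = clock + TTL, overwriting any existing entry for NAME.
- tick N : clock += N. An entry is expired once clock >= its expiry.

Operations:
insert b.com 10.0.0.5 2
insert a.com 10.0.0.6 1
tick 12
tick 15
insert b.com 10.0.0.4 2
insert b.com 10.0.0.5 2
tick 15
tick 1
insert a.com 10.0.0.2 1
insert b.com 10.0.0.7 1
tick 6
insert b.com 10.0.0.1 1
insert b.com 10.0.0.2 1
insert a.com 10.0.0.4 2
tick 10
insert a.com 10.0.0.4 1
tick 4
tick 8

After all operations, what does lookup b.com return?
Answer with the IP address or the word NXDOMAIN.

Op 1: insert b.com -> 10.0.0.5 (expiry=0+2=2). clock=0
Op 2: insert a.com -> 10.0.0.6 (expiry=0+1=1). clock=0
Op 3: tick 12 -> clock=12. purged={a.com,b.com}
Op 4: tick 15 -> clock=27.
Op 5: insert b.com -> 10.0.0.4 (expiry=27+2=29). clock=27
Op 6: insert b.com -> 10.0.0.5 (expiry=27+2=29). clock=27
Op 7: tick 15 -> clock=42. purged={b.com}
Op 8: tick 1 -> clock=43.
Op 9: insert a.com -> 10.0.0.2 (expiry=43+1=44). clock=43
Op 10: insert b.com -> 10.0.0.7 (expiry=43+1=44). clock=43
Op 11: tick 6 -> clock=49. purged={a.com,b.com}
Op 12: insert b.com -> 10.0.0.1 (expiry=49+1=50). clock=49
Op 13: insert b.com -> 10.0.0.2 (expiry=49+1=50). clock=49
Op 14: insert a.com -> 10.0.0.4 (expiry=49+2=51). clock=49
Op 15: tick 10 -> clock=59. purged={a.com,b.com}
Op 16: insert a.com -> 10.0.0.4 (expiry=59+1=60). clock=59
Op 17: tick 4 -> clock=63. purged={a.com}
Op 18: tick 8 -> clock=71.
lookup b.com: not in cache (expired or never inserted)

Answer: NXDOMAIN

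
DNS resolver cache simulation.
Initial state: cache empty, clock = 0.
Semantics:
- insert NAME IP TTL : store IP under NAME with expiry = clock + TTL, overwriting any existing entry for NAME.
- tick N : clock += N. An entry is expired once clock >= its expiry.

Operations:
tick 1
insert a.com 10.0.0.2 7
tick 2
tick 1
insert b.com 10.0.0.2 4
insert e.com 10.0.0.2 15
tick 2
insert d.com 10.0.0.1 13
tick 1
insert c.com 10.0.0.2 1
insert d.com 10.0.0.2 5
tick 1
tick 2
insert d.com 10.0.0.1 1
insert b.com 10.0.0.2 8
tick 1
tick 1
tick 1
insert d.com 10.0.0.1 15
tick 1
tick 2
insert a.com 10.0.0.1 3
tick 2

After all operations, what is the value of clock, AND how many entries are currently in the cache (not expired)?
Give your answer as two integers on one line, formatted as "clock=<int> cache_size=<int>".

Op 1: tick 1 -> clock=1.
Op 2: insert a.com -> 10.0.0.2 (expiry=1+7=8). clock=1
Op 3: tick 2 -> clock=3.
Op 4: tick 1 -> clock=4.
Op 5: insert b.com -> 10.0.0.2 (expiry=4+4=8). clock=4
Op 6: insert e.com -> 10.0.0.2 (expiry=4+15=19). clock=4
Op 7: tick 2 -> clock=6.
Op 8: insert d.com -> 10.0.0.1 (expiry=6+13=19). clock=6
Op 9: tick 1 -> clock=7.
Op 10: insert c.com -> 10.0.0.2 (expiry=7+1=8). clock=7
Op 11: insert d.com -> 10.0.0.2 (expiry=7+5=12). clock=7
Op 12: tick 1 -> clock=8. purged={a.com,b.com,c.com}
Op 13: tick 2 -> clock=10.
Op 14: insert d.com -> 10.0.0.1 (expiry=10+1=11). clock=10
Op 15: insert b.com -> 10.0.0.2 (expiry=10+8=18). clock=10
Op 16: tick 1 -> clock=11. purged={d.com}
Op 17: tick 1 -> clock=12.
Op 18: tick 1 -> clock=13.
Op 19: insert d.com -> 10.0.0.1 (expiry=13+15=28). clock=13
Op 20: tick 1 -> clock=14.
Op 21: tick 2 -> clock=16.
Op 22: insert a.com -> 10.0.0.1 (expiry=16+3=19). clock=16
Op 23: tick 2 -> clock=18. purged={b.com}
Final clock = 18
Final cache (unexpired): {a.com,d.com,e.com} -> size=3

Answer: clock=18 cache_size=3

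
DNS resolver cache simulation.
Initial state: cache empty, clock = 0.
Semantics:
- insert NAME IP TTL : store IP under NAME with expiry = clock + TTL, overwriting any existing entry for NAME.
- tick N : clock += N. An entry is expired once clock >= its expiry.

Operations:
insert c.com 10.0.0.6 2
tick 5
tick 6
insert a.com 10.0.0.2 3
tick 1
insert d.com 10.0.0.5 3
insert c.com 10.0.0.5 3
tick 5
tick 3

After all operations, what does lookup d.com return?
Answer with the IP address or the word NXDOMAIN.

Answer: NXDOMAIN

Derivation:
Op 1: insert c.com -> 10.0.0.6 (expiry=0+2=2). clock=0
Op 2: tick 5 -> clock=5. purged={c.com}
Op 3: tick 6 -> clock=11.
Op 4: insert a.com -> 10.0.0.2 (expiry=11+3=14). clock=11
Op 5: tick 1 -> clock=12.
Op 6: insert d.com -> 10.0.0.5 (expiry=12+3=15). clock=12
Op 7: insert c.com -> 10.0.0.5 (expiry=12+3=15). clock=12
Op 8: tick 5 -> clock=17. purged={a.com,c.com,d.com}
Op 9: tick 3 -> clock=20.
lookup d.com: not in cache (expired or never inserted)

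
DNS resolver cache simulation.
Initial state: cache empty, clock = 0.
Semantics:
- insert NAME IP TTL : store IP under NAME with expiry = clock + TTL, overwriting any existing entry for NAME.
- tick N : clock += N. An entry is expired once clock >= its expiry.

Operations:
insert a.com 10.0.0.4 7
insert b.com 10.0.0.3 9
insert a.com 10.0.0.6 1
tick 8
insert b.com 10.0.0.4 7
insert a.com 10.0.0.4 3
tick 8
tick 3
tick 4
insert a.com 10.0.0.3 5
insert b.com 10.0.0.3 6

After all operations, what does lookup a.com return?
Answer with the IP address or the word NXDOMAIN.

Answer: 10.0.0.3

Derivation:
Op 1: insert a.com -> 10.0.0.4 (expiry=0+7=7). clock=0
Op 2: insert b.com -> 10.0.0.3 (expiry=0+9=9). clock=0
Op 3: insert a.com -> 10.0.0.6 (expiry=0+1=1). clock=0
Op 4: tick 8 -> clock=8. purged={a.com}
Op 5: insert b.com -> 10.0.0.4 (expiry=8+7=15). clock=8
Op 6: insert a.com -> 10.0.0.4 (expiry=8+3=11). clock=8
Op 7: tick 8 -> clock=16. purged={a.com,b.com}
Op 8: tick 3 -> clock=19.
Op 9: tick 4 -> clock=23.
Op 10: insert a.com -> 10.0.0.3 (expiry=23+5=28). clock=23
Op 11: insert b.com -> 10.0.0.3 (expiry=23+6=29). clock=23
lookup a.com: present, ip=10.0.0.3 expiry=28 > clock=23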